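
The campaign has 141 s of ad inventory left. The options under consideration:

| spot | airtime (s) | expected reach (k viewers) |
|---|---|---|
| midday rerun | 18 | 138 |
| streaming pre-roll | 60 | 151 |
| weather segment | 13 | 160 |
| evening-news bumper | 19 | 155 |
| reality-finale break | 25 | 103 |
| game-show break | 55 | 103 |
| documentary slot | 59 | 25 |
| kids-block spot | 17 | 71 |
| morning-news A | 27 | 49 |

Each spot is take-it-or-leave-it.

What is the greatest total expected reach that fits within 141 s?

707

Ranking by ratio (expected reach/s): weather segment 12.31, evening-news bumper 8.16, midday rerun 7.67.
A density-first pass picks midday rerun + weather segment + evening-news bumper + reality-finale break + kids-block spot + morning-news A — 676 at 119 s.
The 44 s tied up in kids-block spot and morning-news A is better spent on streaming pre-roll — total rises to 707 (135 s).
The closest alternative, midday rerun + weather segment + evening-news bumper + reality-finale break + kids-block spot + morning-news A, reaches only 676.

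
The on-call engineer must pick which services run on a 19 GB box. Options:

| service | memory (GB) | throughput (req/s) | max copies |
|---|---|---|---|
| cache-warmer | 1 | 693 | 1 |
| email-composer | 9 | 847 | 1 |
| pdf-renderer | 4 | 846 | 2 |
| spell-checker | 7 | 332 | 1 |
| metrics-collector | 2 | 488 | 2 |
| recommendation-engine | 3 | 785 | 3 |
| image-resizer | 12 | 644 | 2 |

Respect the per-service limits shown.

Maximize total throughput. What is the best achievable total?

4931

Taking the top-ratio services first gives cache-warmer + pdf-renderer + 2×metrics-collector + 3×recommendation-engine for 4870 (18 GB).
Replace recommendation-engine with pdf-renderer: the trade gains 61 net, giving 4931 at 19 GB.
Nothing else within 19 GB beats 4931.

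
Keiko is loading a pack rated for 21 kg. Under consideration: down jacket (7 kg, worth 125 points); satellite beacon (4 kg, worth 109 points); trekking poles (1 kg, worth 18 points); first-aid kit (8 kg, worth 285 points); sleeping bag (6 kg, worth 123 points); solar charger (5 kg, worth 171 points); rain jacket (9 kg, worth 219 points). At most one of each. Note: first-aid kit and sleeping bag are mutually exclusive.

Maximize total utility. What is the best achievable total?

Density check — first-aid kit 35.62, solar charger 34.20, satellite beacon 27.25, rain jacket 24.33 are the best per kg.
Greedy by ratio would take satellite beacon + trekking poles + first-aid kit + solar charger: 18 kg used, total 583.
The 6 kg tied up in trekking poles and solar charger is better spent on rain jacket — total rises to 613 (21 kg).
Runner-up down jacket + trekking poles + first-aid kit + solar charger tops out at 599.

613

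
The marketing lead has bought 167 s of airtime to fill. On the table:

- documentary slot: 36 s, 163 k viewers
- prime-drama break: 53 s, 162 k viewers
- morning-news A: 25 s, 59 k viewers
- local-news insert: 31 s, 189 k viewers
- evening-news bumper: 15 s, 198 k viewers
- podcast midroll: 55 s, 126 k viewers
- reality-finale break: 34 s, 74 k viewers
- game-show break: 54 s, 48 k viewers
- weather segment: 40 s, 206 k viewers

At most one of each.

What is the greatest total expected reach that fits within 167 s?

830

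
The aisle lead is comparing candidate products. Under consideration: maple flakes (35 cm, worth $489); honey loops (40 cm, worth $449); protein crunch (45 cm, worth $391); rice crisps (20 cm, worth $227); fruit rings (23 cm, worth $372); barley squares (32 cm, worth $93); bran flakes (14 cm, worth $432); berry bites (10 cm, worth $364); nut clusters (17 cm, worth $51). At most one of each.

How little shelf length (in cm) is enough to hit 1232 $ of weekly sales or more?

59

Need the lightest bundle worth ≥ 1232.
maple flakes + bran flakes + berry bites reaches 1285 using 59 cm.
Below 59 cm the best achievable stays under 1232.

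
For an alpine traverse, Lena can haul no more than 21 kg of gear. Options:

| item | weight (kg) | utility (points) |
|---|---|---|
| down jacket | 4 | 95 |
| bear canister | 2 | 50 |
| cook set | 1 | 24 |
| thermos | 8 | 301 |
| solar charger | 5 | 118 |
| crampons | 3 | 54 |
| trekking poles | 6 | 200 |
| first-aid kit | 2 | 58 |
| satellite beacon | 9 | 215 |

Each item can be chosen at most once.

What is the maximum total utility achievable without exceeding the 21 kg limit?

678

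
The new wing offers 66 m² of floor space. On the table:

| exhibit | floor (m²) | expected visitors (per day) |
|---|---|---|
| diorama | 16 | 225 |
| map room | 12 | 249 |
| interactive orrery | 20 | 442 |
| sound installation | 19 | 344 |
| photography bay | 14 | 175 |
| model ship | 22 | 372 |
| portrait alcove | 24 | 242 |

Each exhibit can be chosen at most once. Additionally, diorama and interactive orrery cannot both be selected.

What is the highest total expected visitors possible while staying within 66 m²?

The ratio ordering already packs tightly: map room + interactive orrery + sound installation + photography bay, 65 m², 1210.
The closest alternative, interactive orrery + sound installation + model ship, reaches only 1158.

1210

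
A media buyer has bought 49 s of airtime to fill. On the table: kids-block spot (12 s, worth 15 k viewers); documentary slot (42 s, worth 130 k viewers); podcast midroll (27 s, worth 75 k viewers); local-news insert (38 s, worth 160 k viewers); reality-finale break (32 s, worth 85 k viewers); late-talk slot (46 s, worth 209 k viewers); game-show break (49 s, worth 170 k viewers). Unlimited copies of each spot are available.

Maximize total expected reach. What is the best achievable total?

By expected reach per s: late-talk slot 4.54, local-news insert 4.21, game-show break 3.47 lead.
Best packing: late-talk slot — 46 s, 209 total.

209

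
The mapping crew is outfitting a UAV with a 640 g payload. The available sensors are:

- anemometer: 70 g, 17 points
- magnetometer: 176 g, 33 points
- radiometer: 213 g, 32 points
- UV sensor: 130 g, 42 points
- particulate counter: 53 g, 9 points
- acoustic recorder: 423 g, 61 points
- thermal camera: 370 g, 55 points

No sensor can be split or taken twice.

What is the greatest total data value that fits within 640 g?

124

Greedy by ratio would take anemometer + magnetometer + UV sensor + particulate counter: 429 g used, total 101.
The 53 g tied up in particulate counter is better spent on radiometer — total rises to 124 (589 g).
Runner-up anemometer + UV sensor + particulate counter + thermal camera tops out at 123.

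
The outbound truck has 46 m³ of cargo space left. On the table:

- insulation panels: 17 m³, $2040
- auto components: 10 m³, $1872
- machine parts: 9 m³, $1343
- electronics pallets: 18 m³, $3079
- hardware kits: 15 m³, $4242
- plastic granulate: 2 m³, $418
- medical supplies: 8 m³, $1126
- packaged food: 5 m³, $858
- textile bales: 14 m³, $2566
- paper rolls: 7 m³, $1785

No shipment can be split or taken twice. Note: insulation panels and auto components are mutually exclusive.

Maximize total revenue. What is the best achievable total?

10465

Filling by ratio: auto components + hardware kits + plastic granulate + packaged food + paper rolls for 9175, with 7 m³ left unused.
Replace plastic granulate and packaged food with textile bales: the trade gains 1290 net, giving 10465 at 46 m³.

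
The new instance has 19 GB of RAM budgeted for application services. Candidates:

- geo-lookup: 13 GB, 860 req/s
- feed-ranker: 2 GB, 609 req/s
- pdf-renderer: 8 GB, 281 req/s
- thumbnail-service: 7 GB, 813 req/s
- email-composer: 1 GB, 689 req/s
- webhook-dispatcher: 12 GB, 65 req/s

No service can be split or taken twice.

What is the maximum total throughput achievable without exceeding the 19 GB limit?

By throughput per GB: email-composer 689.00, feed-ranker 304.50, thumbnail-service 116.14 lead.
Taking feed-ranker + pdf-renderer + thumbnail-service + email-composer: 18 GB used, 2392 in throughput.
Next best is geo-lookup + feed-ranker + email-composer at 2158 (16 GB) — short by 234.

2392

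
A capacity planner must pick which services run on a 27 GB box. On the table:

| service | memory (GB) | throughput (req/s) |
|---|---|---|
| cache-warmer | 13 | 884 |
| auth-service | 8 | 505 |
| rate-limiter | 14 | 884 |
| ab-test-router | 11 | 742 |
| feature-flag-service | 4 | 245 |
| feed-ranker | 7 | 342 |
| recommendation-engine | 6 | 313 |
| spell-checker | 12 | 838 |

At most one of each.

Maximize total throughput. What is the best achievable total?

1825

A density-first pass picks cache-warmer + spell-checker — 1722 at 25 GB.
Dropping cache-warmer frees 13 GB; slotting in ab-test-router + feature-flag-service (15 GB) lifts the total to 1825 at 27 GB.
Runner-up cache-warmer + rate-limiter tops out at 1768.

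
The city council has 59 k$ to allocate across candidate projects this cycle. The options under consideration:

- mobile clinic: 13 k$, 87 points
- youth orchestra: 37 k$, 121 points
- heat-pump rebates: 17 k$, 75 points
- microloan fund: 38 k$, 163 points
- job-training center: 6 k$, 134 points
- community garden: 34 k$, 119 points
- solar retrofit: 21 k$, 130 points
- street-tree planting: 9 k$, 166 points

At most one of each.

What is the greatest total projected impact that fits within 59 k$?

Taking mobile clinic + job-training center + solar retrofit + street-tree planting: 49 k$ used, 517 in projected impact.
Nothing else within 59 k$ beats 517.

517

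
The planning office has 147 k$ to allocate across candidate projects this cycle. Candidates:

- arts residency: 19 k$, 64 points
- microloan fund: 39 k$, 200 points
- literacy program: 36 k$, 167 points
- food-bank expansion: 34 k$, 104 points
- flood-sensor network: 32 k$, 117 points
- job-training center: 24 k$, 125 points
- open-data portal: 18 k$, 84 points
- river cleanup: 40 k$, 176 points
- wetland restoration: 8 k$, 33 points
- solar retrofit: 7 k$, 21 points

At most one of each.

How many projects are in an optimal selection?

The maximum projected impact within 147 k$ is 701.
For example microloan fund + literacy program + job-training center + river cleanup + wetland restoration achieves it, using 147 k$.
All optima have 5 projects.

5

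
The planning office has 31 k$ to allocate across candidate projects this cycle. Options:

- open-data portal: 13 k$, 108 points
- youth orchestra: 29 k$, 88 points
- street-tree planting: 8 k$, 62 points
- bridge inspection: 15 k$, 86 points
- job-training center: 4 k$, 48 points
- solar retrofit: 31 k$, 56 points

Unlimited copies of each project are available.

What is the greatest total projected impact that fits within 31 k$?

7×job-training center uses 28 of the 31 k$ and totals 336.
That's the maximum — no swap from here does better than 336.

336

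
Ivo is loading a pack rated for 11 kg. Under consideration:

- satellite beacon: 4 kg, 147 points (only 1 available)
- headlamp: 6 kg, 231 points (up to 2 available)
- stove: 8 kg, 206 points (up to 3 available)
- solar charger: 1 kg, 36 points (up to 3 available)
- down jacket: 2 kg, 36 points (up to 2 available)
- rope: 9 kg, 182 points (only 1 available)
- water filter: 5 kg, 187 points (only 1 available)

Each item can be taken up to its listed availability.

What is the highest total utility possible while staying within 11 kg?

418

Headlamp + water filter uses 11 of the 11 kg and totals 418.
That's the maximum — no swap from here does better than 418.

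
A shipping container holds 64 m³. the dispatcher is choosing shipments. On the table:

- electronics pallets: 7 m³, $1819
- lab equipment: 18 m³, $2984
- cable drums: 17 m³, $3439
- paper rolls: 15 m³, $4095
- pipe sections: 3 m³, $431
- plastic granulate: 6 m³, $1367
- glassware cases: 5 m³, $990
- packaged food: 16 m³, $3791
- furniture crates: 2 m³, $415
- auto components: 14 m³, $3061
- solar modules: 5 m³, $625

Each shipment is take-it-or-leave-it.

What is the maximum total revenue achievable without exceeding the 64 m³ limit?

15123

Filling by ratio: electronics pallets + paper rolls + pipe sections + plastic granulate + packaged food + furniture crates + auto components for 14979, with 1 m³ left unused.
Dropping pipe sections and furniture crates frees 5 m³; slotting in glassware cases (5 m³) lifts the total to 15123 at 63 m³.
The spare 1 m³ is too small for any remaining shipment, and no exchange beats 15123.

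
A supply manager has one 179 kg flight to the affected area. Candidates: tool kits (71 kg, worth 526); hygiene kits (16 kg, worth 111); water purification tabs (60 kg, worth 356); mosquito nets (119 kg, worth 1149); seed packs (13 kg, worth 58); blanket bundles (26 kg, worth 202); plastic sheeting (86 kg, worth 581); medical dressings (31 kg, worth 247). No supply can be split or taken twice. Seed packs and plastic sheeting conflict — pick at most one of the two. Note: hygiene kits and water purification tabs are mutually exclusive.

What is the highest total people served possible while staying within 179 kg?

Best packing: mosquito nets + blanket bundles + medical dressings — 176 kg, 1598 total.
Nothing else feasible within 179 kg beats 1598.

1598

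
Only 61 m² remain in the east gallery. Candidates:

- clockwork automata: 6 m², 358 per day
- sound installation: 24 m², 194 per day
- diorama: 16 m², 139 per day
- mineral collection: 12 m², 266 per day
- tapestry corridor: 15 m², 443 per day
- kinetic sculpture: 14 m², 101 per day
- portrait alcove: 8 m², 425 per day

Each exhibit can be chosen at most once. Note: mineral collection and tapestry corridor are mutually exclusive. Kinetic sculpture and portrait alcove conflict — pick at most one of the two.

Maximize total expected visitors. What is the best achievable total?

1420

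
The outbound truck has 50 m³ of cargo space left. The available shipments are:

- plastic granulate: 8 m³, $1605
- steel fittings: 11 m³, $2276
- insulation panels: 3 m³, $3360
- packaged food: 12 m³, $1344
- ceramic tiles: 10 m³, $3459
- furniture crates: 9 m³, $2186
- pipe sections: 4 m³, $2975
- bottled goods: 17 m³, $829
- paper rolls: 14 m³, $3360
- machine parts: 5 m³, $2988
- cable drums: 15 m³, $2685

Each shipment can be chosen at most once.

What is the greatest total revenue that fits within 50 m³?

Density check — insulation panels 1120.00, pipe sections 743.75, machine parts 597.60 are the best per m³.
The ratio heuristic lands on insulation panels + ceramic tiles + furniture crates + pipe sections + paper rolls + machine parts (18328) but leaves 5 m³ idle.
The 14 m³ tied up in paper rolls is better spent on plastic granulate + steel fittings — total rises to 18849 (50 m³).
The closest alternative, steel fittings + insulation panels + ceramic tiles + pipe sections + paper rolls + machine parts, reaches only 18418.

18849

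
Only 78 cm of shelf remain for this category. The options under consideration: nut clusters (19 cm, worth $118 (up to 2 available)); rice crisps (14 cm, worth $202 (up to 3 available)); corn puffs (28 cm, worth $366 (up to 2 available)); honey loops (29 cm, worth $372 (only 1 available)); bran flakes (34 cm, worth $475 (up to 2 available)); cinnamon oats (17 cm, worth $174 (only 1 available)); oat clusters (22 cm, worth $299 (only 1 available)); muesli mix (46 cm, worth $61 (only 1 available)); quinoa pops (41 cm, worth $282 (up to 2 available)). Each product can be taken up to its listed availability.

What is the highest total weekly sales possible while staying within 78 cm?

1081

Taking 3×rice crisps + bran flakes: 76 cm used, 1081 in weekly sales.
No other feasible combination exceeds 1081.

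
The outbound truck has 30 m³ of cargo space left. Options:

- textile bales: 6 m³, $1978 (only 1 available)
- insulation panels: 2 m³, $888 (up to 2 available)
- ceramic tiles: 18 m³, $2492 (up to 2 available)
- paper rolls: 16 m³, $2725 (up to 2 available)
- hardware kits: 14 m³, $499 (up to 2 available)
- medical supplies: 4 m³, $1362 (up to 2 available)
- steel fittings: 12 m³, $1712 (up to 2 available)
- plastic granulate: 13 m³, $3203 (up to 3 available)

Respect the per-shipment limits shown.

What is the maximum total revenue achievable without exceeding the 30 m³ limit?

8793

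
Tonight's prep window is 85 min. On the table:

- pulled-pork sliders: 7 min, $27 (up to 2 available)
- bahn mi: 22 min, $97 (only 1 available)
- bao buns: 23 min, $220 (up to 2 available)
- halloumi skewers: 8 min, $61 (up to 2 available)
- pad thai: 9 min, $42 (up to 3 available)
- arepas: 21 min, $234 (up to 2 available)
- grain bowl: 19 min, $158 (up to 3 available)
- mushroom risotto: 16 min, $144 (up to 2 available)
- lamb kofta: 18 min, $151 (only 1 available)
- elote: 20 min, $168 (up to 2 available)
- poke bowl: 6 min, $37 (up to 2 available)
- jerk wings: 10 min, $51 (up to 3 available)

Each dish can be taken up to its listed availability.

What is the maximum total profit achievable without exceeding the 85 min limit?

Filling by ratio: bao buns + 2×arepas + mushroom risotto for 832, with 4 min left unused.
Dropping mushroom risotto frees 16 min; slotting in elote (20 min) lifts the total to 856 at 85 min.
No other feasible combination exceeds 856.

856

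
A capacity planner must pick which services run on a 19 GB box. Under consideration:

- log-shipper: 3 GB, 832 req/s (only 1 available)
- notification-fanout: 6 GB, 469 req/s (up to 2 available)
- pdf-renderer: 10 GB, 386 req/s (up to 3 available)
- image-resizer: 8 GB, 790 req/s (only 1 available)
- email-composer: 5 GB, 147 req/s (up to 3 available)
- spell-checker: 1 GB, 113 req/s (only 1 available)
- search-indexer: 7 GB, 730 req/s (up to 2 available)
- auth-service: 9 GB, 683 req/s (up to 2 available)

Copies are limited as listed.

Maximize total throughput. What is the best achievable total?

2465

The ratio heuristic lands on log-shipper + spell-checker + 2×search-indexer (2405) but leaves 1 GB idle.
The 7 GB tied up in search-indexer is better spent on image-resizer — total rises to 2465 (19 GB).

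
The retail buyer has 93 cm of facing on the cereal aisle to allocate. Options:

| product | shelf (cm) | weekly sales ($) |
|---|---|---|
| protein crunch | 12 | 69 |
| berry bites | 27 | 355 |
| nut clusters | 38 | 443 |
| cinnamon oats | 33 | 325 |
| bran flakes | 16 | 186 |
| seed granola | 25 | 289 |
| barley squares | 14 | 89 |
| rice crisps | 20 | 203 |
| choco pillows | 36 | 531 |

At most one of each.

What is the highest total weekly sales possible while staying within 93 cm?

Taking the top-ratio products first gives berry bites + bran flakes + barley squares + choco pillows for 1161 (93 cm).
Replace bran flakes and barley squares with seed granola: the trade gains 14 net, giving 1175 at 88 cm.
That's the maximum — no swap from here does better than 1175.

1175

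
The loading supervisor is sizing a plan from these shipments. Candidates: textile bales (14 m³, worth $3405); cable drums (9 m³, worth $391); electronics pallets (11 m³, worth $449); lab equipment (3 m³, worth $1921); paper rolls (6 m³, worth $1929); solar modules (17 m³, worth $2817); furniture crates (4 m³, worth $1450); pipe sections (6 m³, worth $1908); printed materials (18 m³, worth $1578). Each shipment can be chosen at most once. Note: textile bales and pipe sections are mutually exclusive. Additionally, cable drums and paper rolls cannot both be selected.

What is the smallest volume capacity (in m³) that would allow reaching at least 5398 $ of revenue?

15

Look for the lowest-volume combination reaching 5398.
lab equipment + paper rolls + pipe sections reaches 5758 using 15 m³.
No combination under 15 m³ hits 5398.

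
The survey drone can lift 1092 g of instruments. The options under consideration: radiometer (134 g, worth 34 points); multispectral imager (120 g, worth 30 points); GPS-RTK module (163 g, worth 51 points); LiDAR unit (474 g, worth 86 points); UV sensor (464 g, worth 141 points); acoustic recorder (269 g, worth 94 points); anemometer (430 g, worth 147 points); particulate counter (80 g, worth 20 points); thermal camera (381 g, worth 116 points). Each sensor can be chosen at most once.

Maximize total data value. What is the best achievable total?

By data value per g: acoustic recorder 0.35, anemometer 0.34, GPS-RTK module 0.31, thermal camera 0.30 lead.
Greedy by ratio would take radiometer + GPS-RTK module + acoustic recorder + anemometer + particulate counter: 1076 g used, total 346.
Dropping radiometer and GPS-RTK module and particulate counter frees 377 g; slotting in thermal camera (381 g) lifts the total to 357 at 1080 g.

357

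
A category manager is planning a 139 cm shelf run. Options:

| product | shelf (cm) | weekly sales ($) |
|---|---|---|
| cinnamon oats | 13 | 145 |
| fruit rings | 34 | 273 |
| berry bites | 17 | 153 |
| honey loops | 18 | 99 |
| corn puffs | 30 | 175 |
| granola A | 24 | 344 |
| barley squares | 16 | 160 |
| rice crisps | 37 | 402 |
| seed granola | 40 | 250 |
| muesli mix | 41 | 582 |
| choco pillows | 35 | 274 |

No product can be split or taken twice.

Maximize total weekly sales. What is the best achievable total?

1641

Density check — granola A 14.33, muesli mix 14.20, cinnamon oats 11.15 are the best per cm.
A density-first pass picks cinnamon oats + granola A + barley squares + rice crisps + muesli mix — 1633 at 131 cm.
The 13 cm tied up in cinnamon oats is better spent on berry bites — total rises to 1641 (135 cm).
No other feasible combination exceeds 1641.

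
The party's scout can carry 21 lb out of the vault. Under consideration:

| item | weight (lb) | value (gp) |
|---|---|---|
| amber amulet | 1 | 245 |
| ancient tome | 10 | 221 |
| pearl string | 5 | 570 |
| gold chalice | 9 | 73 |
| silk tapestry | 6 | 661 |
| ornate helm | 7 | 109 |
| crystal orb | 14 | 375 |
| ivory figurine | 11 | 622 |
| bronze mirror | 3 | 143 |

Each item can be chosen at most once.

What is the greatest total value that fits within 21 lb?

1671

Density check — amber amulet 245.00, pearl string 114.00, silk tapestry 110.17, ivory figurine 56.55 are the best per lb.
Taking the top-ratio items first gives amber amulet + pearl string + silk tapestry + bronze mirror for 1619 (15 lb).
The 5 lb tied up in pearl string is better spent on ivory figurine — total rises to 1671 (21 lb).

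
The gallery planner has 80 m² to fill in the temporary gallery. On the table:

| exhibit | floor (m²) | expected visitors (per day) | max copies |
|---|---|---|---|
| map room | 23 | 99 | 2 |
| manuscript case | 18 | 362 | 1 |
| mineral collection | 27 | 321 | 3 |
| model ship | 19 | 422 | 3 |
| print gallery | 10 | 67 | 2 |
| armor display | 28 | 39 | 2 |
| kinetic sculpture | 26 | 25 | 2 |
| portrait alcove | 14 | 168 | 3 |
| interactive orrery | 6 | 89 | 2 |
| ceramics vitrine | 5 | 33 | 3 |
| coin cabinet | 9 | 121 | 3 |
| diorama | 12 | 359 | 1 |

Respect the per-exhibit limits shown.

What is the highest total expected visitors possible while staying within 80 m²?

1747

Taking 3×model ship + interactive orrery + ceramics vitrine + diorama: 80 m² used, 1747 in expected visitors.
Nothing else within 80 m² beats 1747.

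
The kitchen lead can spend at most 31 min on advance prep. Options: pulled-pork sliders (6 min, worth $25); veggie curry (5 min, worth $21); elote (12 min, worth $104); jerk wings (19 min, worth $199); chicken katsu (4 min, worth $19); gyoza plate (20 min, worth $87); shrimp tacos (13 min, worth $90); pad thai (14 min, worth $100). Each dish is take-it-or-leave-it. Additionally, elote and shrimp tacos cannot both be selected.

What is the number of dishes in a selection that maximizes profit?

2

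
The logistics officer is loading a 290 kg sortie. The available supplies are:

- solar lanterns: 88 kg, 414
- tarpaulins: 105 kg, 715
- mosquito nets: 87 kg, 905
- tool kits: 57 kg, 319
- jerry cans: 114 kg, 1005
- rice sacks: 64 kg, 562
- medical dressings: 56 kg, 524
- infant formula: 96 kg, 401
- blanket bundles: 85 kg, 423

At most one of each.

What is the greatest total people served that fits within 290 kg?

The ratio heuristic lands on mosquito nets + jerry cans + medical dressings (2434) but leaves 33 kg idle.
Dropping medical dressings frees 56 kg; slotting in rice sacks (64 kg) lifts the total to 2472 at 265 kg.
The spare 25 kg is too small for any remaining supply, and no exchange beats 2472.

2472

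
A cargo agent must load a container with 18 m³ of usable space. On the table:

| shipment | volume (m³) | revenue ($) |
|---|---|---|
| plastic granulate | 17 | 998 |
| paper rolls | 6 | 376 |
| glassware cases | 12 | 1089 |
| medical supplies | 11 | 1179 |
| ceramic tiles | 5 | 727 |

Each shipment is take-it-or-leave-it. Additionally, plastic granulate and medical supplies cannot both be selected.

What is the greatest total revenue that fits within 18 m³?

Medical supplies + ceramic tiles uses 16 of the 18 m³ and totals 1906.
Next best is glassware cases + ceramic tiles at 1816 (17 m³) — short by 90.

1906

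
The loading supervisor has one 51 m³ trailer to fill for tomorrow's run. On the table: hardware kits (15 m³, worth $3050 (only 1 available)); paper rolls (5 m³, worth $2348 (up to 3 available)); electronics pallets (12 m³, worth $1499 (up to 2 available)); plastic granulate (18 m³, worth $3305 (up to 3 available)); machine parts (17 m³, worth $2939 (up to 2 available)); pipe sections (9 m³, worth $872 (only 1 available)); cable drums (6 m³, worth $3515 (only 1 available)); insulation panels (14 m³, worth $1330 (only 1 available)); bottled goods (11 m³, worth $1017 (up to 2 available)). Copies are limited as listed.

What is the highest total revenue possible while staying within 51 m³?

Greedy by ratio would take hardware kits + 3×paper rolls + electronics pallets + cable drums: 48 m³ used, total 15108.
Dropping hardware kits frees 15 m³; slotting in plastic granulate (18 m³) lifts the total to 15363 at 51 m³.
Every other selection either busts 51 m³ or exceeds an availability limit or fails to beat 15363.

15363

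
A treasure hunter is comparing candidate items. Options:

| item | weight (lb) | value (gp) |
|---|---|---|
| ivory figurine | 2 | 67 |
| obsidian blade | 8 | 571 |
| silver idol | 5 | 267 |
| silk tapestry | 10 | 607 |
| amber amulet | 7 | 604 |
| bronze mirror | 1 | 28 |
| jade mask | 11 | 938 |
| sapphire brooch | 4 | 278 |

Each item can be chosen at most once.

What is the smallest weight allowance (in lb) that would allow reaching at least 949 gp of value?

12

Minimise lb subject to total value ≥ 949.
Taking bronze mirror + jade mask gives 966 (≥ 949) for 12 lb.
Any bundle with less than 12 lb falls short of 949.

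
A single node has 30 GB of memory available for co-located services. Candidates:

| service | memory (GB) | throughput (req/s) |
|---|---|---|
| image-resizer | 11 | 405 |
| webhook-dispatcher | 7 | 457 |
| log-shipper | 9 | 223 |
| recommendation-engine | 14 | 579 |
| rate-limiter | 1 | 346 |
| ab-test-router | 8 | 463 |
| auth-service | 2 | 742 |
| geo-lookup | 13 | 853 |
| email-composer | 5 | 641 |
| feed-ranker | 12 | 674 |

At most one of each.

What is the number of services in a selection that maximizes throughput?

5

The maximum throughput within 30 GB is 3045.
rate-limiter + ab-test-router + auth-service + geo-lookup + email-composer hits 3045 at 29 GB.
Any selection reaching 3045 contains exactly 5 services.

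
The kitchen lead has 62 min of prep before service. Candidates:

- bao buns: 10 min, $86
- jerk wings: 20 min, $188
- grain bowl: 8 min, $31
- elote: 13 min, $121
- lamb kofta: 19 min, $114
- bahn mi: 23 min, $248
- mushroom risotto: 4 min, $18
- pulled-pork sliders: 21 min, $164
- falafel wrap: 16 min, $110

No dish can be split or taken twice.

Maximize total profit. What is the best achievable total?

Best packing: jerk wings + elote + bahn mi + mushroom risotto — 60 min, 575 total.
The closest alternative, bao buns + elote + bahn mi + falafel wrap, reaches only 565.

575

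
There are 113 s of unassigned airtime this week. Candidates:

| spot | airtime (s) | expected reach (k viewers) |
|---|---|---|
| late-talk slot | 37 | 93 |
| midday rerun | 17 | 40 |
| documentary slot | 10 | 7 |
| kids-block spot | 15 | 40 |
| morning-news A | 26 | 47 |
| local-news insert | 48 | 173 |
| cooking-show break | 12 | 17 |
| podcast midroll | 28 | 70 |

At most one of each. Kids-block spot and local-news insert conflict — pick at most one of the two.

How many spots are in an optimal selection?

3

Best achievable expected reach is 336.
One optimal bundle: late-talk slot + local-news insert + podcast midroll (113 s).
All optima have 3 spots.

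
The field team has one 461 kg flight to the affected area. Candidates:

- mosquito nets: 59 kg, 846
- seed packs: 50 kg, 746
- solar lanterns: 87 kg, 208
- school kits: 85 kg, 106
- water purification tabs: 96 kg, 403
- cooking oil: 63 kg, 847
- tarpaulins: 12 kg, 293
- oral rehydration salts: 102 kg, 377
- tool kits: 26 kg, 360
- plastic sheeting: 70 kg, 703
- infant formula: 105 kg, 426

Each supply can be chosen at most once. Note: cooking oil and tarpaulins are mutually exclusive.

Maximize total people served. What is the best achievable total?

Taking mosquito nets + seed packs + solar lanterns + cooking oil + tool kits + plastic sheeting + infant formula: 460 kg used, 4136 in people served.
Nothing else feasible within 461 kg beats 4136.

4136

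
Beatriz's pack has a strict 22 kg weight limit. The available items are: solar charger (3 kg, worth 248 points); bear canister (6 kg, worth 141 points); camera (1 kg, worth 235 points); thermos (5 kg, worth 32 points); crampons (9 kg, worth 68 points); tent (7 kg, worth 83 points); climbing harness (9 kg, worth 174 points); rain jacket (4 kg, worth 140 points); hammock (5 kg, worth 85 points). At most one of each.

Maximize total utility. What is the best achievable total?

882

Greedy by ratio would take solar charger + bear canister + camera + rain jacket + hammock: 19 kg used, total 849.
Dropping bear canister frees 6 kg; slotting in climbing harness (9 kg) lifts the total to 882 at 22 kg.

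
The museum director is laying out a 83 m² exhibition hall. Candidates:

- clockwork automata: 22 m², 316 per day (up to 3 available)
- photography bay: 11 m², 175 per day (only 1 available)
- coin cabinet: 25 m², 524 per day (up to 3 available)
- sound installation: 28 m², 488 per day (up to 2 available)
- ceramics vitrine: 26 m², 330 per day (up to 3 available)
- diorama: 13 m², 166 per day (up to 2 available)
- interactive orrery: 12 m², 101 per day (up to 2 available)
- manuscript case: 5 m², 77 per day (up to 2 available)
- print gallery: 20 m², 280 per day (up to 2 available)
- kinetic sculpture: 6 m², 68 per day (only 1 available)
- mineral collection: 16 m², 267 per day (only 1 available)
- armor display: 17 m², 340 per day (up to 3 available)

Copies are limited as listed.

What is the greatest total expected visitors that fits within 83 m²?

1655

A density-first pass picks 3×coin cabinet + manuscript case — 1649 at 80 m².
The 30 m² tied up in coin cabinet and manuscript case is better spent on mineral collection + armor display — total rises to 1655 (83 m²).
No other feasible combination exceeds 1655.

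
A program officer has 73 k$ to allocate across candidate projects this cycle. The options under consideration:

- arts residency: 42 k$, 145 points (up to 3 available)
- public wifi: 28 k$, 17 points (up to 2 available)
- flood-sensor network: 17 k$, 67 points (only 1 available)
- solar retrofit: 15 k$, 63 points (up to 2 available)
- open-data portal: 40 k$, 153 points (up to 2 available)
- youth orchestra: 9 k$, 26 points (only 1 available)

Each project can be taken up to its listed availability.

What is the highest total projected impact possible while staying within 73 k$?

283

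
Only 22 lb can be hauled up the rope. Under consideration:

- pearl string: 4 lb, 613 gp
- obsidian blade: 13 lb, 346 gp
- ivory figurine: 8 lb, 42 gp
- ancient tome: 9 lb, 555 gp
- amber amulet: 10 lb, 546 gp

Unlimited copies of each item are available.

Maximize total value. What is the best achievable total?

5×pearl string uses 20 of the 22 lb and totals 3065.
Every other selection either busts 22 lb or fails to beat 3065.

3065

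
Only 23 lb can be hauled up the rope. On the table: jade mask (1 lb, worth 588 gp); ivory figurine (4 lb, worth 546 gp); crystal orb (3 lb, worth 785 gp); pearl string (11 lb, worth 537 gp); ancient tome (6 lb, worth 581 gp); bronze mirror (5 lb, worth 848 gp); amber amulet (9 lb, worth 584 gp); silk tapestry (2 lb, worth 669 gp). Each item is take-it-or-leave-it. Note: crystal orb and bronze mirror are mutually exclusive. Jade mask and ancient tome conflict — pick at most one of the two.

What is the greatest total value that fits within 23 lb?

Density check — jade mask 588.00, silk tapestry 334.50, crystal orb 261.67 are the best per lb.
Taking jade mask + ivory figurine + bronze mirror + amber amulet + silk tapestry: 21 lb used, 3235 in value.
Next best is jade mask + ivory figurine + pearl string + bronze mirror + silk tapestry at 3188 (23 lb) — short by 47.

3235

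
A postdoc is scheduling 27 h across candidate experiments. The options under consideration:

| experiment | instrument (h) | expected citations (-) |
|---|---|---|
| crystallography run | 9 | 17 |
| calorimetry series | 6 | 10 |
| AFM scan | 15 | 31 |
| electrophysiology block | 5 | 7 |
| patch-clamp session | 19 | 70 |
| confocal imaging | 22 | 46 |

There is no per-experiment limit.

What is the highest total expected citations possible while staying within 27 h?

Taking calorimetry series + patch-clamp session: 25 h used, 80 in expected citations.
Every other selection either busts 27 h or fails to beat 80.

80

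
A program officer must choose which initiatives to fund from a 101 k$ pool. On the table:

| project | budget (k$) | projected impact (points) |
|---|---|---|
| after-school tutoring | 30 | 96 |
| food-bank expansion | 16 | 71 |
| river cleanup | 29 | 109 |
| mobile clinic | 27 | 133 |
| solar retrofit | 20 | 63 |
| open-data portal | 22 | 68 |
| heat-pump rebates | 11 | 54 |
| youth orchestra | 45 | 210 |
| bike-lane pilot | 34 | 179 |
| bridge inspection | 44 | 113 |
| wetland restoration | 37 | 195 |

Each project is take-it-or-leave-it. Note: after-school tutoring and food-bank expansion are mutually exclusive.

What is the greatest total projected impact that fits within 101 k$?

507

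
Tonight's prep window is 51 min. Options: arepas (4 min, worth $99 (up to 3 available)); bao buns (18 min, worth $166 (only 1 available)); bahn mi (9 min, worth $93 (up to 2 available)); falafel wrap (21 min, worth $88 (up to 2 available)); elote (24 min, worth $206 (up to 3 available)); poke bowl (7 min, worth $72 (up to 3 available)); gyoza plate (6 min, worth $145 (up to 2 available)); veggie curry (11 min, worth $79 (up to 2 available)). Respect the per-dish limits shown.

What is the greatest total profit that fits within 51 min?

Greedy by ratio would take 3×arepas + 2×bahn mi + poke bowl + 2×gyoza plate: 49 min used, total 845.
The 16 min tied up in bahn mi and poke bowl is better spent on bao buns — total rises to 846 (51 min).
That's the maximum — no swap from here does better than 846.

846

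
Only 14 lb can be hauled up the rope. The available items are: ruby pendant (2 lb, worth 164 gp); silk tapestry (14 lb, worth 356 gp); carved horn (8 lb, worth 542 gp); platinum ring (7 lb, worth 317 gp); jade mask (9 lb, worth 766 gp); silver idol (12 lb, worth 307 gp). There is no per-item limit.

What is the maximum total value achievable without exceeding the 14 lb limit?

1148

Greedy by ratio would take 2×ruby pendant + jade mask: 13 lb used, total 1094.
Replace jade mask with 5×ruby pendant: the trade gains 54 net, giving 1148 at 14 lb.
No other feasible combination exceeds 1148.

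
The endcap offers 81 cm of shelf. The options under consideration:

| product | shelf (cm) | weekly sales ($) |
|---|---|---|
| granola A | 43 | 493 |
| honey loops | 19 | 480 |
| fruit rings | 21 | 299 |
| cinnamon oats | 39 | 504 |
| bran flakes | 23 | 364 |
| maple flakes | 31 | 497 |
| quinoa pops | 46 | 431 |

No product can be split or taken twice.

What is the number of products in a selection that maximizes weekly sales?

3

The maximum weekly sales within 81 cm is 1348.
For example honey loops + cinnamon oats + bran flakes achieves it, using 81 cm.
All optima have 3 products.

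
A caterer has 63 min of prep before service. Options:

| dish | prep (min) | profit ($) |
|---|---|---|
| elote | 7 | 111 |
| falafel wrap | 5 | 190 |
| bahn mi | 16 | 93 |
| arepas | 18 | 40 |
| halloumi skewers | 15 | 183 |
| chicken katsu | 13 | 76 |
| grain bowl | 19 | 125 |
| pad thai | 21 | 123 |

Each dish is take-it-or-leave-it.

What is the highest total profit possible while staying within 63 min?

The ratio heuristic lands on elote + falafel wrap + halloumi skewers + chicken katsu + grain bowl (685) but leaves 4 min idle.
The 13 min tied up in chicken katsu is better spent on bahn mi — total rises to 702 (62 min).
That's the maximum — no swap from here does better than 702.

702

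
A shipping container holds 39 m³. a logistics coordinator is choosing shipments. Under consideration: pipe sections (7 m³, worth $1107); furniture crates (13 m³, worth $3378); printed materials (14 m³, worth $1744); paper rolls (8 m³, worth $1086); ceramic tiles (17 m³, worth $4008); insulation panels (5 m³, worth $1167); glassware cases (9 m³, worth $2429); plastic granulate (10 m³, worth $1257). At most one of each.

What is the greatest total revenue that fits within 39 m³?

Density check — glassware cases 269.89, furniture crates 259.85, ceramic tiles 235.76, insulation panels 233.40 are the best per m³.
Furniture crates + ceramic tiles + glassware cases uses 39 of the 39 m³ and totals 9815.
Nothing else within 39 m³ beats 9815.

9815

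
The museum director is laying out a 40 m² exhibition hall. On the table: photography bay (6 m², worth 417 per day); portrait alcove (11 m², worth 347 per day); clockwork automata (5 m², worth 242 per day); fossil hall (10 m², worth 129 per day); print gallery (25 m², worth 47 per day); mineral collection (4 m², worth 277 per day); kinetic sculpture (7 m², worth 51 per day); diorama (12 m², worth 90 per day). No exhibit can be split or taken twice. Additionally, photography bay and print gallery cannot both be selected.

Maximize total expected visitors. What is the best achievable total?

Ranking by ratio (expected visitors/m²): photography bay 69.50, mineral collection 69.25, clockwork automata 48.40.
Best packing: photography bay + portrait alcove + clockwork automata + fossil hall + mineral collection — 36 m², 1412 total.
Next best is photography bay + portrait alcove + clockwork automata + mineral collection + diorama at 1373 (38 m²) — short by 39.

1412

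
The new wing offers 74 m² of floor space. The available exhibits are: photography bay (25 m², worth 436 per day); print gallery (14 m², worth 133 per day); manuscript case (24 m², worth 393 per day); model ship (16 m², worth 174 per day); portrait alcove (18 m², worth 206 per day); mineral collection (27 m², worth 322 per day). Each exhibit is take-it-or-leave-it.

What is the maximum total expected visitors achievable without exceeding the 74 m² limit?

1035

By expected visitors per m²: photography bay 17.44, manuscript case 16.38, mineral collection 11.93, portrait alcove 11.44 lead.
Photography bay + manuscript case + portrait alcove uses 67 of the 74 m² and totals 1035.
That's the maximum — no swap from here does better than 1035.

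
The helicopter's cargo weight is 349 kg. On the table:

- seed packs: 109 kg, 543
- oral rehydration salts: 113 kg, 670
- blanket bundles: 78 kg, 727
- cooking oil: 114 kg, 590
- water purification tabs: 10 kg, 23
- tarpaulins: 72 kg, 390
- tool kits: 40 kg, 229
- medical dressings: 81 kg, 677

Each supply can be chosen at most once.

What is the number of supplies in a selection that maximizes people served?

4

Optimal total is 2464.
One optimal bundle: oral rehydration salts + blanket bundles + tarpaulins + medical dressings (344 kg).
All optima have 4 supplies.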